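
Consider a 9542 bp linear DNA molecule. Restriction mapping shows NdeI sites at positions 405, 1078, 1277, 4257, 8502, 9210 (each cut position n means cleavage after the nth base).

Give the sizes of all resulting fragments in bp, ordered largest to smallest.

4245, 2980, 708, 673, 405, 332, 199 bp

Linear molecule, 6 cuts → 7 fragments:
  405 − 0 = 405 bp
  1078 − 405 = 673 bp
  1277 − 1078 = 199 bp
  4257 − 1277 = 2980 bp
  8502 − 4257 = 4245 bp
  9210 − 8502 = 708 bp
  9542 − 9210 = 332 bp
Sorted largest to smallest: 4245, 2980, 708, 673, 405, 332, 199 bp.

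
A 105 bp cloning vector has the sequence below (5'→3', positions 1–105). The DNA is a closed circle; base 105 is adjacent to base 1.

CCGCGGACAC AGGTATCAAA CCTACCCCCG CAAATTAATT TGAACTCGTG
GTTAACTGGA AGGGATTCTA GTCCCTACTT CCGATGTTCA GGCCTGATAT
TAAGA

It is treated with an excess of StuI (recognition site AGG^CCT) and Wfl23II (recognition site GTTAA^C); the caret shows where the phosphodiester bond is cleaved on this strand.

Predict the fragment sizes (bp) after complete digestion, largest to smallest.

The StuI site (AGGCCT) starts at position 90.
StuI cuts after base 3 of each site, so after position 92.
The Wfl23II site (GTTAAC) starts at position 51.
Wfl23II cuts after base 5 of each site (before the last base), so after position 55.
Combined cut positions: 55, 92.
Circular molecule, 2 cuts → 2 fragments:
  56–92 → 37 bp
  93–105 then 1–55 → 13 + 55 = 68 bp
Sorted largest to smallest: 68, 37 bp.

68, 37 bp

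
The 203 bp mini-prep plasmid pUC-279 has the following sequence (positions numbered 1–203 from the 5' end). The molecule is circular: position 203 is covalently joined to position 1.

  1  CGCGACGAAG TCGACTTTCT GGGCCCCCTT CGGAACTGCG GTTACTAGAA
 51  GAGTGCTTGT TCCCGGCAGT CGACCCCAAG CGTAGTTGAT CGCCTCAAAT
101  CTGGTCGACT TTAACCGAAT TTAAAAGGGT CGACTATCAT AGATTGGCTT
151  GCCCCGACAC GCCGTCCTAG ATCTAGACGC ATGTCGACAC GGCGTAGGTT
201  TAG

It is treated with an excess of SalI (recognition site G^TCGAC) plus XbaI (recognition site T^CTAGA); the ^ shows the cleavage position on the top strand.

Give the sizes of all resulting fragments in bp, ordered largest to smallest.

59, 43, 35, 30, 25, 11 bp

SalI sites (GTCGAC) start at positions 10, 69, 104, 129, 183.
SalI cuts after the first base of each site, so after positions 10, 69, 104, 129, 183.
The XbaI site (TCTAGA) starts at position 172.
XbaI cuts after the first base of each site, so after position 172.
Combined cut positions: 10, 69, 104, 129, 172, 183.
Circular molecule, 6 cuts → 6 fragments:
  11–69 → 59 bp
  70–104 → 35 bp
  105–129 → 25 bp
  130–172 → 43 bp
  173–183 → 11 bp
  184–203 then 1–10 → 20 + 10 = 30 bp
Sorted largest to smallest: 59, 43, 35, 30, 25, 11 bp.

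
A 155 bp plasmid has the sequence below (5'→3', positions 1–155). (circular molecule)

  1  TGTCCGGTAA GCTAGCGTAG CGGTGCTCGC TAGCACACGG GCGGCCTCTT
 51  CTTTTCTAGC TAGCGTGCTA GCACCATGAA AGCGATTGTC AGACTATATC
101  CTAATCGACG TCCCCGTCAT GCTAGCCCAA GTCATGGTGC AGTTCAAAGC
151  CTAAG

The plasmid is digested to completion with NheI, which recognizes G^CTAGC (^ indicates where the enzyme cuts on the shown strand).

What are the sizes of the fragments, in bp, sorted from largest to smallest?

54, 45, 30, 18, 8 bp

NheI sites (GCTAGC) start at positions 11, 29, 59, 67, 121.
NheI cuts after the first base of each site, so after positions 11, 29, 59, 67, 121.
Circular molecule, 5 cuts → 5 fragments:
  12–29 → 18 bp
  30–59 → 30 bp
  60–67 → 8 bp
  68–121 → 54 bp
  122–155 then 1–11 → 34 + 11 = 45 bp
Sorted largest to smallest: 54, 45, 30, 18, 8 bp.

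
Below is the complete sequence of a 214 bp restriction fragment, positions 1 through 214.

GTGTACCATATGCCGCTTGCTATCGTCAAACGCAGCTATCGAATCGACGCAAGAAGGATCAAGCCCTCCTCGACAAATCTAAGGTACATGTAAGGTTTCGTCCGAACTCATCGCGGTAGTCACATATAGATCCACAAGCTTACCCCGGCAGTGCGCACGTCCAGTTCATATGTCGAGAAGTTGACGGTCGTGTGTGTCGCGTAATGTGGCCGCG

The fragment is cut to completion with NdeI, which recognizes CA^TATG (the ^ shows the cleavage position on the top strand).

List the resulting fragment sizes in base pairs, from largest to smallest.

NdeI sites (CATATG) start at positions 7, 167.
NdeI cuts after base 2 of each site, so after positions 8, 168.
Linear molecule, 2 cuts → 3 fragments:
  1–8 → 8 bp
  9–168 → 160 bp
  169–214 → 46 bp
Sorted largest to smallest: 160, 46, 8 bp.

160, 46, 8 bp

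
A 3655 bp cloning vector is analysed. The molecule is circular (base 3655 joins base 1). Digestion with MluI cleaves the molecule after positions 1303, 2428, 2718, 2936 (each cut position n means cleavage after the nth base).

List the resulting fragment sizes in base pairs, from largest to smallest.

2022, 1125, 290, 218 bp

Circular molecule, 4 cuts → 4 fragments:
  2428 − 1303 = 1125 bp
  2718 − 2428 = 290 bp
  2936 − 2718 = 218 bp
  wrap: 3655 − 2936 + 1303 = 2022 bp
Sorted largest to smallest: 2022, 1125, 290, 218 bp.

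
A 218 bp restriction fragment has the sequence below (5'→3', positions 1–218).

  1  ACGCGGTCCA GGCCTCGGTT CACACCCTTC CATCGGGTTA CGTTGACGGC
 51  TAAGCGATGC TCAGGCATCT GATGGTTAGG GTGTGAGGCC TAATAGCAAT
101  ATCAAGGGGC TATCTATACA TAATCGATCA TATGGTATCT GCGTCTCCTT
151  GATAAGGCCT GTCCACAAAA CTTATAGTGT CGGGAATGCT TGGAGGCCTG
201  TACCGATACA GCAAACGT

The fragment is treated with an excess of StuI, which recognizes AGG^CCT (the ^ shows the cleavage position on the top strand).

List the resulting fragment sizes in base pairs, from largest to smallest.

StuI sites (AGGCCT) start at positions 10, 86, 155, 194.
StuI cuts after base 3 of each site, so after positions 12, 88, 157, 196.
Linear molecule, 4 cuts → 5 fragments:
  1–12 → 12 bp
  13–88 → 76 bp
  89–157 → 69 bp
  158–196 → 39 bp
  197–218 → 22 bp
Sorted largest to smallest: 76, 69, 39, 22, 12 bp.

76, 69, 39, 22, 12 bp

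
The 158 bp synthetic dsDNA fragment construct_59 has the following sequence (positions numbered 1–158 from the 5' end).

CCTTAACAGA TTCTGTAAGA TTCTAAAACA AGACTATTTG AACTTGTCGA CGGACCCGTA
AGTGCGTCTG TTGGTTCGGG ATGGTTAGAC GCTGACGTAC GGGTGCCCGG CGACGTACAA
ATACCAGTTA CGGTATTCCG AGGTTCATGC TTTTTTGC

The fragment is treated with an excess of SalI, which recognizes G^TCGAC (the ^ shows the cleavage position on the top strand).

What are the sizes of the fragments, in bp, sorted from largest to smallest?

The SalI site (GTCGAC) starts at position 46.
SalI cuts after the first base of each site, so after position 46.
Linear molecule, 1 cut → 2 fragments:
  1–46 → 46 bp
  47–158 → 112 bp
Sorted largest to smallest: 112, 46 bp.

112, 46 bp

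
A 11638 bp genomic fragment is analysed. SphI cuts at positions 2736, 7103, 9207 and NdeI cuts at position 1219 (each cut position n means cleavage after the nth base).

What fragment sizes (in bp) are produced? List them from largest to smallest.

Combined cut positions (sorted): 1219, 2736, 7103, 9207.
Linear molecule, 4 cuts → 5 fragments:
  1219 − 0 = 1219 bp
  2736 − 1219 = 1517 bp
  7103 − 2736 = 4367 bp
  9207 − 7103 = 2104 bp
  11638 − 9207 = 2431 bp
Sorted largest to smallest: 4367, 2431, 2104, 1517, 1219 bp.

4367, 2431, 2104, 1517, 1219 bp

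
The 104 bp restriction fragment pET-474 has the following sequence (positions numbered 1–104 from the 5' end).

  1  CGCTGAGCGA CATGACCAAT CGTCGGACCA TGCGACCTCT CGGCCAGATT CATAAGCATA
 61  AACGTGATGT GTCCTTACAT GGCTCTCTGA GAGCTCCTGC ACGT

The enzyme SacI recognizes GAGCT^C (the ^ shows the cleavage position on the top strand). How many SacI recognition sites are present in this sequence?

1

GAGCTC occurs starting at position 91.
SacI cuts at 1 site.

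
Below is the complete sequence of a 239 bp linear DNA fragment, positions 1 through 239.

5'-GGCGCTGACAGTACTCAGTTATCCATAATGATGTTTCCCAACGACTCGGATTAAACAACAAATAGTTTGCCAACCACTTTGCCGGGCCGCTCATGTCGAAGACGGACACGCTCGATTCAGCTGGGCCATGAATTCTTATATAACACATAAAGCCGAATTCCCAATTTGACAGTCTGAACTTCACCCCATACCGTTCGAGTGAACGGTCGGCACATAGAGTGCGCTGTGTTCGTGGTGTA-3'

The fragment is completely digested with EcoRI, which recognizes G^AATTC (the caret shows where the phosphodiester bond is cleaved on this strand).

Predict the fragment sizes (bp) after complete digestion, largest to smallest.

EcoRI sites (GAATTC) start at positions 130, 155.
EcoRI cuts after the first base of each site, so after positions 130, 155.
Linear molecule, 2 cuts → 3 fragments:
  1–130 → 130 bp
  131–155 → 25 bp
  156–239 → 84 bp
Sorted largest to smallest: 130, 84, 25 bp.

130, 84, 25 bp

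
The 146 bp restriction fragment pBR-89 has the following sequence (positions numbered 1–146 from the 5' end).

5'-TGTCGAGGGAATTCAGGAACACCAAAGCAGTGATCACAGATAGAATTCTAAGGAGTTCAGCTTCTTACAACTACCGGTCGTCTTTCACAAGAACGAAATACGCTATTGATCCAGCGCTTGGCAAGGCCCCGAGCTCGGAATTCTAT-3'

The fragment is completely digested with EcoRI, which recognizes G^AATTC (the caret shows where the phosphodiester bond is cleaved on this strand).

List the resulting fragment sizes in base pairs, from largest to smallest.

EcoRI sites (GAATTC) start at positions 9, 43, 138.
EcoRI cuts after the first base of each site, so after positions 9, 43, 138.
Linear molecule, 3 cuts → 4 fragments:
  1–9 → 9 bp
  10–43 → 34 bp
  44–138 → 95 bp
  139–146 → 8 bp
Sorted largest to smallest: 95, 34, 9, 8 bp.

95, 34, 9, 8 bp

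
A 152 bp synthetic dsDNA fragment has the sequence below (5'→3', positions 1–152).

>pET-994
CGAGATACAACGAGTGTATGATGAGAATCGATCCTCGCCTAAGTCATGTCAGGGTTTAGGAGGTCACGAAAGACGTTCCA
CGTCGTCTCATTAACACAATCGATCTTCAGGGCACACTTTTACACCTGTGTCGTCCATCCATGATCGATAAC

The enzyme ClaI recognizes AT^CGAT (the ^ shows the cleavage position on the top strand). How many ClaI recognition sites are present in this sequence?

ATCGAT occurs starting at positions 27, 99, 144.
ClaI cuts at 3 sites.

3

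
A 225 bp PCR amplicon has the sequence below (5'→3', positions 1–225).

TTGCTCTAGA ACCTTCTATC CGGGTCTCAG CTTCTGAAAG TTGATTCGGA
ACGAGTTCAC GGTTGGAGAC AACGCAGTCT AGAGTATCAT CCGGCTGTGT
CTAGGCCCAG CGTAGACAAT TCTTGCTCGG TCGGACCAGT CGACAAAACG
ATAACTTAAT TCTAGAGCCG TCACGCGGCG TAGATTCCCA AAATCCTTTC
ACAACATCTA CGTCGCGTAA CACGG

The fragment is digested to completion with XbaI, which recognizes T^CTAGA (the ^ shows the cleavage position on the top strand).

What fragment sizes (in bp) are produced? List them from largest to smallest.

XbaI sites (TCTAGA) start at positions 5, 78, 161.
XbaI cuts after the first base of each site, so after positions 5, 78, 161.
Linear molecule, 3 cuts → 4 fragments:
  1–5 → 5 bp
  6–78 → 73 bp
  79–161 → 83 bp
  162–225 → 64 bp
Sorted largest to smallest: 83, 73, 64, 5 bp.

83, 73, 64, 5 bp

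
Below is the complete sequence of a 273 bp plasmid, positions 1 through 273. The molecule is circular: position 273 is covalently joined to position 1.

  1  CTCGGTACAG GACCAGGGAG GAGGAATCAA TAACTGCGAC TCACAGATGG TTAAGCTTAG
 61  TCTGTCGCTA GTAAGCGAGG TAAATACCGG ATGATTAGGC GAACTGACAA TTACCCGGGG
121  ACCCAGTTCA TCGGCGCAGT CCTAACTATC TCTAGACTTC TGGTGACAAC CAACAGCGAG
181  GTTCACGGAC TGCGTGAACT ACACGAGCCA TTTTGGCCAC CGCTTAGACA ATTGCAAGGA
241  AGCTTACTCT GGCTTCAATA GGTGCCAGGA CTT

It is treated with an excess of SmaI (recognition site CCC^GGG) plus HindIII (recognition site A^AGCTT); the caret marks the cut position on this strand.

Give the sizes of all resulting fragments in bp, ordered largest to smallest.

124, 86, 63 bp

The SmaI site (CCCGGG) starts at position 114.
SmaI cuts after base 3 of each site, so after position 116.
HindIII sites (AAGCTT) start at positions 53, 240.
HindIII cuts after the first base of each site, so after positions 53, 240.
Combined cut positions: 53, 116, 240.
Circular molecule, 3 cuts → 3 fragments:
  54–116 → 63 bp
  117–240 → 124 bp
  241–273 then 1–53 → 33 + 53 = 86 bp
Sorted largest to smallest: 124, 86, 63 bp.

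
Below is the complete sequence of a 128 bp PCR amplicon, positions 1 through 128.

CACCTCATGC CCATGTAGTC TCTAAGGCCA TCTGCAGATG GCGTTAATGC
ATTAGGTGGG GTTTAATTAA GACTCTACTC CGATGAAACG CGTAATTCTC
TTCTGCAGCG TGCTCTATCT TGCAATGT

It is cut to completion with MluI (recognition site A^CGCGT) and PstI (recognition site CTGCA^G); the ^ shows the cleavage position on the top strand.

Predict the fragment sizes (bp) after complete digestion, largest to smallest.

52, 36, 21, 19 bp

The MluI site (ACGCGT) starts at position 88.
MluI cuts after the first base of each site, so after position 88.
PstI sites (CTGCAG) start at positions 32, 103.
PstI cuts after base 5 of each site (before the last base), so after positions 36, 107.
Combined cut positions: 36, 88, 107.
Linear molecule, 3 cuts → 4 fragments:
  1–36 → 36 bp
  37–88 → 52 bp
  89–107 → 19 bp
  108–128 → 21 bp
Sorted largest to smallest: 52, 36, 21, 19 bp.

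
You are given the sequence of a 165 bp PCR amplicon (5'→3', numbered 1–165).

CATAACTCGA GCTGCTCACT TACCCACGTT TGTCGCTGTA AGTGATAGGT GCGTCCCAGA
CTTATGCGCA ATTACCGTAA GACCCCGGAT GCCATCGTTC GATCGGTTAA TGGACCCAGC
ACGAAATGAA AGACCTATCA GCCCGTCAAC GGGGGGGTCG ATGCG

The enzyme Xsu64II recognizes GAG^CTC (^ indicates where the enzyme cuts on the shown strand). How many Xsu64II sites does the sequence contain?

No occurrence of GAGCTC is present in the sequence.
Xsu64II does not cut: 0 sites.

0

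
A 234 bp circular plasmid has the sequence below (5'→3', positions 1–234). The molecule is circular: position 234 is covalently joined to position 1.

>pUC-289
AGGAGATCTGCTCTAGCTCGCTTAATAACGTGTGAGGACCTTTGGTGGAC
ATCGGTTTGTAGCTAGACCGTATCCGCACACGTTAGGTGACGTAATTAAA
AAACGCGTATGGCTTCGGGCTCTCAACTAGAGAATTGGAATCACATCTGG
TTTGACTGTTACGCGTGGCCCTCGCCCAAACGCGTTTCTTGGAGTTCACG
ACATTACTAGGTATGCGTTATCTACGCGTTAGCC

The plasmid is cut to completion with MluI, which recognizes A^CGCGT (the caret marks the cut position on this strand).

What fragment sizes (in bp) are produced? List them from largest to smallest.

113, 58, 44, 19 bp

MluI sites (ACGCGT) start at positions 103, 161, 180, 224.
MluI cuts after the first base of each site, so after positions 103, 161, 180, 224.
Circular molecule, 4 cuts → 4 fragments:
  104–161 → 58 bp
  162–180 → 19 bp
  181–224 → 44 bp
  225–234 then 1–103 → 10 + 103 = 113 bp
Sorted largest to smallest: 113, 58, 44, 19 bp.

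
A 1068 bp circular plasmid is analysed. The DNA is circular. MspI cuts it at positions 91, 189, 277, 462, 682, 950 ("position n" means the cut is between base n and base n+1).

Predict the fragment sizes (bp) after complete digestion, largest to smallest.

Circular molecule, 6 cuts → 6 fragments:
  189 − 91 = 98 bp
  277 − 189 = 88 bp
  462 − 277 = 185 bp
  682 − 462 = 220 bp
  950 − 682 = 268 bp
  wrap: 1068 − 950 + 91 = 209 bp
Sorted largest to smallest: 268, 220, 209, 185, 98, 88 bp.

268, 220, 209, 185, 98, 88 bp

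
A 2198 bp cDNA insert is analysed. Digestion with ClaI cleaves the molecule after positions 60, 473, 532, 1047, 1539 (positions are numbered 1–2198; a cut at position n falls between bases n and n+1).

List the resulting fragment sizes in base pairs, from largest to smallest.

659, 515, 492, 413, 60, 59 bp

Linear molecule, 5 cuts → 6 fragments:
  60 − 0 = 60 bp
  473 − 60 = 413 bp
  532 − 473 = 59 bp
  1047 − 532 = 515 bp
  1539 − 1047 = 492 bp
  2198 − 1539 = 659 bp
Sorted largest to smallest: 659, 515, 492, 413, 60, 59 bp.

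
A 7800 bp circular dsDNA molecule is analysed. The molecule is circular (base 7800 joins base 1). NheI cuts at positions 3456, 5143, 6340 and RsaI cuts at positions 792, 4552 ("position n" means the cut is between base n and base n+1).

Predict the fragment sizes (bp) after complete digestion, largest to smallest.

2664, 2252, 1197, 1096, 591 bp

Combined cut positions (sorted): 792, 3456, 4552, 5143, 6340.
Circular molecule, 5 cuts → 5 fragments:
  3456 − 792 = 2664 bp
  4552 − 3456 = 1096 bp
  5143 − 4552 = 591 bp
  6340 − 5143 = 1197 bp
  wrap: 7800 − 6340 + 792 = 2252 bp
Sorted largest to smallest: 2664, 2252, 1197, 1096, 591 bp.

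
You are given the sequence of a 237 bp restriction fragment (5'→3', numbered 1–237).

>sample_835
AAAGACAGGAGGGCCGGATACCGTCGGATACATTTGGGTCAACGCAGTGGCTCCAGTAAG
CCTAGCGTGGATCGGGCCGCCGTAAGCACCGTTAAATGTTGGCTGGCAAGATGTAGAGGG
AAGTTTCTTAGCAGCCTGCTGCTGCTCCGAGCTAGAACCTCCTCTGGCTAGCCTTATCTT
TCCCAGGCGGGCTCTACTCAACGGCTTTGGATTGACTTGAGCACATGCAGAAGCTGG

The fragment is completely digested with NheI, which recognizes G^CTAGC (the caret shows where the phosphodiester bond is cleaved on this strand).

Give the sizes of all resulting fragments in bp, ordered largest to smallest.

167, 70 bp

The NheI site (GCTAGC) starts at position 167.
NheI cuts after the first base of each site, so after position 167.
Linear molecule, 1 cut → 2 fragments:
  1–167 → 167 bp
  168–237 → 70 bp
Sorted largest to smallest: 167, 70 bp.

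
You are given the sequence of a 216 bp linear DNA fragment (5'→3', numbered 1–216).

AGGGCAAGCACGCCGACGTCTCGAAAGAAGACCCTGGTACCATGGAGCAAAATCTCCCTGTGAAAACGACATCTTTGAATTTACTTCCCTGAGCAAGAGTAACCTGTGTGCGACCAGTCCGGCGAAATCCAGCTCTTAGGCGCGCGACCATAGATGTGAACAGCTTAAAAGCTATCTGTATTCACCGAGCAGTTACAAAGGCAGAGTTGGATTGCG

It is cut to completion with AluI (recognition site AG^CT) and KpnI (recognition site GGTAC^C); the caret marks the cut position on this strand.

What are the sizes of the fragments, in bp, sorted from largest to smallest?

AluI sites (AGCT) start at positions 131, 162, 170.
AluI cuts after base 2 of each site, so after positions 132, 163, 171.
The KpnI site (GGTACC) starts at position 36.
KpnI cuts after base 5 of each site (before the last base), so after position 40.
Combined cut positions: 40, 132, 163, 171.
Linear molecule, 4 cuts → 5 fragments:
  1–40 → 40 bp
  41–132 → 92 bp
  133–163 → 31 bp
  164–171 → 8 bp
  172–216 → 45 bp
Sorted largest to smallest: 92, 45, 40, 31, 8 bp.

92, 45, 40, 31, 8 bp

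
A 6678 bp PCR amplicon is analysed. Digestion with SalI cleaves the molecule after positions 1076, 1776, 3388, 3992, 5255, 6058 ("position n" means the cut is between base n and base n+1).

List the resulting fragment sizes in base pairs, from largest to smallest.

1612, 1263, 1076, 803, 700, 620, 604 bp

Linear molecule, 6 cuts → 7 fragments:
  1076 − 0 = 1076 bp
  1776 − 1076 = 700 bp
  3388 − 1776 = 1612 bp
  3992 − 3388 = 604 bp
  5255 − 3992 = 1263 bp
  6058 − 5255 = 803 bp
  6678 − 6058 = 620 bp
Sorted largest to smallest: 1612, 1263, 1076, 803, 700, 620, 604 bp.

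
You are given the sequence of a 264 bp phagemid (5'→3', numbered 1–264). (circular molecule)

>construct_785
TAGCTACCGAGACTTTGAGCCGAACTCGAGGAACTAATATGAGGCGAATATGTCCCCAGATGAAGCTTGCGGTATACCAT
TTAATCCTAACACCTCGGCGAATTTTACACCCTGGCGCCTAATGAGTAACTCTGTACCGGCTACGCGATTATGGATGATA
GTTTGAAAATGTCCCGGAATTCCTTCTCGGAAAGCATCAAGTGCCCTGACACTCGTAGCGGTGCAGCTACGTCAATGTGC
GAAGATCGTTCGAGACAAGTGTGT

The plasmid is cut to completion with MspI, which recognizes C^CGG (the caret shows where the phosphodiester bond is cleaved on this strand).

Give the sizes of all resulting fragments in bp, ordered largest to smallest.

MspI sites (CCGG) start at positions 137, 174.
MspI cuts after the first base of each site, so after positions 137, 174.
Circular molecule, 2 cuts → 2 fragments:
  138–174 → 37 bp
  175–264 then 1–137 → 90 + 137 = 227 bp
Sorted largest to smallest: 227, 37 bp.

227, 37 bp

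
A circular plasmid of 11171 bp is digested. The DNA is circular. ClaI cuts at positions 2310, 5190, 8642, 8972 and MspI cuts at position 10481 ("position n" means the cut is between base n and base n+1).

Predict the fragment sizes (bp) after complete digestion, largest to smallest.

3452, 3000, 2880, 1509, 330 bp

Combined cut positions (sorted): 2310, 5190, 8642, 8972, 10481.
Circular molecule, 5 cuts → 5 fragments:
  5190 − 2310 = 2880 bp
  8642 − 5190 = 3452 bp
  8972 − 8642 = 330 bp
  10481 − 8972 = 1509 bp
  wrap: 11171 − 10481 + 2310 = 3000 bp
Sorted largest to smallest: 3452, 3000, 2880, 1509, 330 bp.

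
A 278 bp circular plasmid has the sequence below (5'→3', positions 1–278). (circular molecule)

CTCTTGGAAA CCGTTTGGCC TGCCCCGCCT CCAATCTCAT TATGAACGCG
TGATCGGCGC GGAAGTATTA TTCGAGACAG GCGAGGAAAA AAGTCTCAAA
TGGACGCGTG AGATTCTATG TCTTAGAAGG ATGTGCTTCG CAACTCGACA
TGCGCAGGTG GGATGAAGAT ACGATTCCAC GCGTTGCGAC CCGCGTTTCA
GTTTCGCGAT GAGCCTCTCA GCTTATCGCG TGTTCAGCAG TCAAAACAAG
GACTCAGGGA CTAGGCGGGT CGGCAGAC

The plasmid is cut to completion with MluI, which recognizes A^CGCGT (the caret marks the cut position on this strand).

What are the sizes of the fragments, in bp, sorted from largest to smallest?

MluI sites (ACGCGT) start at positions 46, 104, 179.
MluI cuts after the first base of each site, so after positions 46, 104, 179.
Circular molecule, 3 cuts → 3 fragments:
  47–104 → 58 bp
  105–179 → 75 bp
  180–278 then 1–46 → 99 + 46 = 145 bp
Sorted largest to smallest: 145, 75, 58 bp.

145, 75, 58 bp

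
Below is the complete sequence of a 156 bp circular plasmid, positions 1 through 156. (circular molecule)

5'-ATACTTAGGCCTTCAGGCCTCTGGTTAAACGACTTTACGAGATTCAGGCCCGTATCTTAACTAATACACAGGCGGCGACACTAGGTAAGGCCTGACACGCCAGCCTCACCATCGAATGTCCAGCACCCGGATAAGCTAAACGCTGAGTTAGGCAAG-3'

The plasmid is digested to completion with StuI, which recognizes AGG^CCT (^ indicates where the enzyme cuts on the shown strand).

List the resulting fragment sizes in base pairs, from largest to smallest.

StuI sites (AGGCCT) start at positions 7, 15, 88.
StuI cuts after base 3 of each site, so after positions 9, 17, 90.
Circular molecule, 3 cuts → 3 fragments:
  10–17 → 8 bp
  18–90 → 73 bp
  91–156 then 1–9 → 66 + 9 = 75 bp
Sorted largest to smallest: 75, 73, 8 bp.

75, 73, 8 bp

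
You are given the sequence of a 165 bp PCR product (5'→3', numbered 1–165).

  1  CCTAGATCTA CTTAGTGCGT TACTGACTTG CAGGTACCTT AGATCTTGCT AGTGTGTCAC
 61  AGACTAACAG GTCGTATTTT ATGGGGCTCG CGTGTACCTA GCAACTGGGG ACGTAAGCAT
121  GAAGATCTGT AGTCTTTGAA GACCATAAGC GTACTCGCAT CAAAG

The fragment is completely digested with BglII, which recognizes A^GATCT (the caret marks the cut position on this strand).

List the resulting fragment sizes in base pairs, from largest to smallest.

82, 42, 37, 4 bp

BglII sites (AGATCT) start at positions 4, 41, 123.
BglII cuts after the first base of each site, so after positions 4, 41, 123.
Linear molecule, 3 cuts → 4 fragments:
  1–4 → 4 bp
  5–41 → 37 bp
  42–123 → 82 bp
  124–165 → 42 bp
Sorted largest to smallest: 82, 42, 37, 4 bp.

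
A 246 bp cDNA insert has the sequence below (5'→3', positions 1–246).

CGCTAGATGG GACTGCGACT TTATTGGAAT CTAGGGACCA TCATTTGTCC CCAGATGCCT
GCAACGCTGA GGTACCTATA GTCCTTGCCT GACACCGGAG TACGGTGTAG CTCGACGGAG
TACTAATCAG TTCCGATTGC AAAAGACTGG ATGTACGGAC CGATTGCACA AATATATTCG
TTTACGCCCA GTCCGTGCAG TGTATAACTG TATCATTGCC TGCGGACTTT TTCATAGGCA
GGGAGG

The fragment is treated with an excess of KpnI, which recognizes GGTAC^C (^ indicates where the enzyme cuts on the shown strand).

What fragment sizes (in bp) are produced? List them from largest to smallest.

The KpnI site (GGTACC) starts at position 71.
KpnI cuts after base 5 of each site (before the last base), so after position 75.
Linear molecule, 1 cut → 2 fragments:
  1–75 → 75 bp
  76–246 → 171 bp
Sorted largest to smallest: 171, 75 bp.

171, 75 bp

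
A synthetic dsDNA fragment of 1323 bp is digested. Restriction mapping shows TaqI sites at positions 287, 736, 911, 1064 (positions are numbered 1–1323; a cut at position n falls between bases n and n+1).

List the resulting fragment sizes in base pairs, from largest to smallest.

449, 287, 259, 175, 153 bp

Linear molecule, 4 cuts → 5 fragments:
  287 − 0 = 287 bp
  736 − 287 = 449 bp
  911 − 736 = 175 bp
  1064 − 911 = 153 bp
  1323 − 1064 = 259 bp
Sorted largest to smallest: 449, 287, 259, 175, 153 bp.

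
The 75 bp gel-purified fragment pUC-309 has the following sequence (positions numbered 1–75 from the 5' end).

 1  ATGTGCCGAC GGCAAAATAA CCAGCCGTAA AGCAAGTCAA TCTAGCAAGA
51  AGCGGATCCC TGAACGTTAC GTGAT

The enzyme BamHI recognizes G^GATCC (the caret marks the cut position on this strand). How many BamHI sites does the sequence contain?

1

GGATCC occurs starting at position 54.
BamHI cuts at 1 site.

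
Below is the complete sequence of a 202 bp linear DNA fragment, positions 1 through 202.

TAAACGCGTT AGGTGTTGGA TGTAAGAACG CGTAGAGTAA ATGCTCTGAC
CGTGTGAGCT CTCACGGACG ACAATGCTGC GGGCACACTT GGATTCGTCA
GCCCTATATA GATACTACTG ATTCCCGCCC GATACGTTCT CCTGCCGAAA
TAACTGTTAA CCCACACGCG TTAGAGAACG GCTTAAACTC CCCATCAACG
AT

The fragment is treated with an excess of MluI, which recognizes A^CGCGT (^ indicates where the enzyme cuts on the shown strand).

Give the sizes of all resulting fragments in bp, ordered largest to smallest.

MluI sites (ACGCGT) start at positions 4, 28, 166.
MluI cuts after the first base of each site, so after positions 4, 28, 166.
Linear molecule, 3 cuts → 4 fragments:
  1–4 → 4 bp
  5–28 → 24 bp
  29–166 → 138 bp
  167–202 → 36 bp
Sorted largest to smallest: 138, 36, 24, 4 bp.

138, 36, 24, 4 bp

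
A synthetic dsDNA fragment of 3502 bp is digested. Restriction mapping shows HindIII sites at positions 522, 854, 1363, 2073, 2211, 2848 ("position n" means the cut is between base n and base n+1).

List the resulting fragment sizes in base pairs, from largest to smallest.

Linear molecule, 6 cuts → 7 fragments:
  522 − 0 = 522 bp
  854 − 522 = 332 bp
  1363 − 854 = 509 bp
  2073 − 1363 = 710 bp
  2211 − 2073 = 138 bp
  2848 − 2211 = 637 bp
  3502 − 2848 = 654 bp
Sorted largest to smallest: 710, 654, 637, 522, 509, 332, 138 bp.

710, 654, 637, 522, 509, 332, 138 bp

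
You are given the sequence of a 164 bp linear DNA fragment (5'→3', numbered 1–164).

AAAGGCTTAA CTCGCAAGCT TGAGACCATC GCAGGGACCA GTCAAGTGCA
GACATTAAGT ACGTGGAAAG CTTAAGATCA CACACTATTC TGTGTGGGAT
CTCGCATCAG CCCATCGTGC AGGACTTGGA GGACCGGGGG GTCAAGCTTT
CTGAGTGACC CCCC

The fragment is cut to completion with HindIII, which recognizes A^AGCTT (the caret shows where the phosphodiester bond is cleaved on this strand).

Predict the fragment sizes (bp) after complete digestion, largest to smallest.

HindIII sites (AAGCTT) start at positions 16, 68, 144.
HindIII cuts after the first base of each site, so after positions 16, 68, 144.
Linear molecule, 3 cuts → 4 fragments:
  1–16 → 16 bp
  17–68 → 52 bp
  69–144 → 76 bp
  145–164 → 20 bp
Sorted largest to smallest: 76, 52, 20, 16 bp.

76, 52, 20, 16 bp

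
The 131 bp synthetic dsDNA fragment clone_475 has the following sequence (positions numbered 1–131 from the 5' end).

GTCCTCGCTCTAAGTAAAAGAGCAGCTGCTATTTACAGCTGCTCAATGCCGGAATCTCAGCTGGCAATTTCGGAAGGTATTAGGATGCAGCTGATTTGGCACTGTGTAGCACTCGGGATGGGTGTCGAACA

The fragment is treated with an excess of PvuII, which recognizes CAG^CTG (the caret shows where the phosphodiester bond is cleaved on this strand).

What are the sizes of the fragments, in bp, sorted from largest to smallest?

PvuII sites (CAGCTG) start at positions 23, 36, 58, 88.
PvuII cuts after base 3 of each site, so after positions 25, 38, 60, 90.
Linear molecule, 4 cuts → 5 fragments:
  1–25 → 25 bp
  26–38 → 13 bp
  39–60 → 22 bp
  61–90 → 30 bp
  91–131 → 41 bp
Sorted largest to smallest: 41, 30, 25, 22, 13 bp.

41, 30, 25, 22, 13 bp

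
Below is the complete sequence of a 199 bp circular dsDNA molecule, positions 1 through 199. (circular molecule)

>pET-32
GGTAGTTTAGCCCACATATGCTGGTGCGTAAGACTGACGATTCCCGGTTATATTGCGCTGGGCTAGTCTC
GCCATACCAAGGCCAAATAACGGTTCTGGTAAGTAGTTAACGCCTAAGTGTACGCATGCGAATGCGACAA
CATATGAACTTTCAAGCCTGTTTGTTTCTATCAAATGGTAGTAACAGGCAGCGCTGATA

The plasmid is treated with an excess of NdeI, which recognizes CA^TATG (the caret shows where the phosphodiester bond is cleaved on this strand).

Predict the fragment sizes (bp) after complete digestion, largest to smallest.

NdeI sites (CATATG) start at positions 15, 141.
NdeI cuts after base 2 of each site, so after positions 16, 142.
Circular molecule, 2 cuts → 2 fragments:
  17–142 → 126 bp
  143–199 then 1–16 → 57 + 16 = 73 bp
Sorted largest to smallest: 126, 73 bp.

126, 73 bp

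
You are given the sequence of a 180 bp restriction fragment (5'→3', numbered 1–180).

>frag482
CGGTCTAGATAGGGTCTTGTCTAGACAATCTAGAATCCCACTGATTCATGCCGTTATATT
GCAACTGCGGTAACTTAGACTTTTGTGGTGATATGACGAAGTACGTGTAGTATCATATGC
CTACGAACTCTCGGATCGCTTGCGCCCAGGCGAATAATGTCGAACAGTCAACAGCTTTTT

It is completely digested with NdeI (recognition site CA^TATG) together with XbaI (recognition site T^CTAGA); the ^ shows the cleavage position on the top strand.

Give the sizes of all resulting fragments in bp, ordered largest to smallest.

86, 65, 16, 9, 4 bp

The NdeI site (CATATG) starts at position 114.
NdeI cuts after base 2 of each site, so after position 115.
XbaI sites (TCTAGA) start at positions 4, 20, 29.
XbaI cuts after the first base of each site, so after positions 4, 20, 29.
Combined cut positions: 4, 20, 29, 115.
Linear molecule, 4 cuts → 5 fragments:
  1–4 → 4 bp
  5–20 → 16 bp
  21–29 → 9 bp
  30–115 → 86 bp
  116–180 → 65 bp
Sorted largest to smallest: 86, 65, 16, 9, 4 bp.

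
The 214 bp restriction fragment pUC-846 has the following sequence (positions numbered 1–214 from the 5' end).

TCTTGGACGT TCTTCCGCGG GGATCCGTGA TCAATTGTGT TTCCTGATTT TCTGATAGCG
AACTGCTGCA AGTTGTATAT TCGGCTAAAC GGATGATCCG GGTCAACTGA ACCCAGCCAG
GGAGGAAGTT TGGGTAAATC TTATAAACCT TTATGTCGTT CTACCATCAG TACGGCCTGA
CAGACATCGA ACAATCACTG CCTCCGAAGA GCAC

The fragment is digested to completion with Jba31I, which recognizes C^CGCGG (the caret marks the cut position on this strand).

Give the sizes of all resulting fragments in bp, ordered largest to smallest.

199, 15 bp

The Jba31I site (CCGCGG) starts at position 15.
Jba31I cuts after the first base of each site, so after position 15.
Linear molecule, 1 cut → 2 fragments:
  1–15 → 15 bp
  16–214 → 199 bp
Sorted largest to smallest: 199, 15 bp.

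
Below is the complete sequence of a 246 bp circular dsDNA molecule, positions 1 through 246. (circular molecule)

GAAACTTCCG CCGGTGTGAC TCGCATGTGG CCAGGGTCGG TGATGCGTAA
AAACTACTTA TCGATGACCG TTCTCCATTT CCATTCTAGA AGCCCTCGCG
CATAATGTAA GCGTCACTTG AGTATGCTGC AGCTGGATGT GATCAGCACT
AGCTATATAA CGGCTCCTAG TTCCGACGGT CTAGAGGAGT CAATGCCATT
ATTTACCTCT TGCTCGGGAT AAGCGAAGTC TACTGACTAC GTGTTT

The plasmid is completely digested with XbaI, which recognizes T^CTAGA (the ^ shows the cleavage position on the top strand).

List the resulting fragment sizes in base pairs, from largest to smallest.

151, 95 bp

XbaI sites (TCTAGA) start at positions 85, 180.
XbaI cuts after the first base of each site, so after positions 85, 180.
Circular molecule, 2 cuts → 2 fragments:
  86–180 → 95 bp
  181–246 then 1–85 → 66 + 85 = 151 bp
Sorted largest to smallest: 151, 95 bp.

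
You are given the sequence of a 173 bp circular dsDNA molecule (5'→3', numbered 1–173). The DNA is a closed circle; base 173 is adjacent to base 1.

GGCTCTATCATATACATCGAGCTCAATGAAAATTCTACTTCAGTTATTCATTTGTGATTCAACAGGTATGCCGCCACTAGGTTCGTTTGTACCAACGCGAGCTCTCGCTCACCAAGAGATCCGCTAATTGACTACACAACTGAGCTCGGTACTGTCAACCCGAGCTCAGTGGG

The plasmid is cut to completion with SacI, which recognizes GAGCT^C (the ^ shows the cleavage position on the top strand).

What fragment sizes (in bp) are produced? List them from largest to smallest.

80, 43, 30, 20 bp

SacI sites (GAGCTC) start at positions 19, 99, 142, 162.
SacI cuts after base 5 of each site (before the last base), so after positions 23, 103, 146, 166.
Circular molecule, 4 cuts → 4 fragments:
  24–103 → 80 bp
  104–146 → 43 bp
  147–166 → 20 bp
  167–173 then 1–23 → 7 + 23 = 30 bp
Sorted largest to smallest: 80, 43, 30, 20 bp.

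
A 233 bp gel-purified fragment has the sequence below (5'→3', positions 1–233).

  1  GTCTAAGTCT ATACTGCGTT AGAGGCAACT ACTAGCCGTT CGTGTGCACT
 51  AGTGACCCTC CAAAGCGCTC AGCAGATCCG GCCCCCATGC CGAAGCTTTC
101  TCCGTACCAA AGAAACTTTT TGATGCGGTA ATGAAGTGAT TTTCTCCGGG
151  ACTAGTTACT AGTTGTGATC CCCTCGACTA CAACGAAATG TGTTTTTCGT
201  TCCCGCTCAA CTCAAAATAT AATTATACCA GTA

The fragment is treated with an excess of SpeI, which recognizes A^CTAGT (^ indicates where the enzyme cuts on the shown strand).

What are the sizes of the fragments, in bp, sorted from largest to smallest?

103, 75, 48, 7 bp

SpeI sites (ACTAGT) start at positions 48, 151, 158.
SpeI cuts after the first base of each site, so after positions 48, 151, 158.
Linear molecule, 3 cuts → 4 fragments:
  1–48 → 48 bp
  49–151 → 103 bp
  152–158 → 7 bp
  159–233 → 75 bp
Sorted largest to smallest: 103, 75, 48, 7 bp.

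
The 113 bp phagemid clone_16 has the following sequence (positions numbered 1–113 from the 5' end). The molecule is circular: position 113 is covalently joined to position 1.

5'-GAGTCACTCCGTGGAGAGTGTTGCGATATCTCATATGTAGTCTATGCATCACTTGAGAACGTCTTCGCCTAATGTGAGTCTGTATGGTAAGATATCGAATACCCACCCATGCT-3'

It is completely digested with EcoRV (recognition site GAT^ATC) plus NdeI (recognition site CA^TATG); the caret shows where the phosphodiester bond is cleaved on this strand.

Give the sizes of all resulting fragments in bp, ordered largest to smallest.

EcoRV sites (GATATC) start at positions 25, 91.
EcoRV cuts after base 3 of each site, so after positions 27, 93.
The NdeI site (CATATG) starts at position 32.
NdeI cuts after base 2 of each site, so after position 33.
Combined cut positions: 27, 33, 93.
Circular molecule, 3 cuts → 3 fragments:
  28–33 → 6 bp
  34–93 → 60 bp
  94–113 then 1–27 → 20 + 27 = 47 bp
Sorted largest to smallest: 60, 47, 6 bp.

60, 47, 6 bp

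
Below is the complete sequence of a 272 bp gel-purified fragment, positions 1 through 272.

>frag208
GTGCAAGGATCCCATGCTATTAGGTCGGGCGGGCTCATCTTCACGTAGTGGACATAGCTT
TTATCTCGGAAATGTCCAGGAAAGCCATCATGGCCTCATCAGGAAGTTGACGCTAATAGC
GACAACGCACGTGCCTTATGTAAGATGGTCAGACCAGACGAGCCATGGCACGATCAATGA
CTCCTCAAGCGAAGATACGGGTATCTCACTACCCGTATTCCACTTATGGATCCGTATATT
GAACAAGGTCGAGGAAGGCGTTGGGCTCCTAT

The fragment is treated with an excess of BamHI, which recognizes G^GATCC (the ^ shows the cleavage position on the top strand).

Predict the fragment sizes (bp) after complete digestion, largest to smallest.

BamHI sites (GGATCC) start at positions 7, 228.
BamHI cuts after the first base of each site, so after positions 7, 228.
Linear molecule, 2 cuts → 3 fragments:
  1–7 → 7 bp
  8–228 → 221 bp
  229–272 → 44 bp
Sorted largest to smallest: 221, 44, 7 bp.

221, 44, 7 bp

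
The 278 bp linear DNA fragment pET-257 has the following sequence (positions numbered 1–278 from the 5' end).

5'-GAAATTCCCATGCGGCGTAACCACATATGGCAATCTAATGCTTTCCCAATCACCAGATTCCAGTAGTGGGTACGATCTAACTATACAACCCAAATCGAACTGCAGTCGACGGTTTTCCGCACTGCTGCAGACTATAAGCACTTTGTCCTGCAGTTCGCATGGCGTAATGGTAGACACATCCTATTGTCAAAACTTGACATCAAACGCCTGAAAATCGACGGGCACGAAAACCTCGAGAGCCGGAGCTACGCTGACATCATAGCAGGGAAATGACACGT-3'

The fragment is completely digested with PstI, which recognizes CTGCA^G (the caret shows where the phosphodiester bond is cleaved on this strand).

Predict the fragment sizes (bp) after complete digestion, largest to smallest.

126, 104, 25, 23 bp

PstI sites (CTGCAG) start at positions 100, 125, 148.
PstI cuts after base 5 of each site (before the last base), so after positions 104, 129, 152.
Linear molecule, 3 cuts → 4 fragments:
  1–104 → 104 bp
  105–129 → 25 bp
  130–152 → 23 bp
  153–278 → 126 bp
Sorted largest to smallest: 126, 104, 25, 23 bp.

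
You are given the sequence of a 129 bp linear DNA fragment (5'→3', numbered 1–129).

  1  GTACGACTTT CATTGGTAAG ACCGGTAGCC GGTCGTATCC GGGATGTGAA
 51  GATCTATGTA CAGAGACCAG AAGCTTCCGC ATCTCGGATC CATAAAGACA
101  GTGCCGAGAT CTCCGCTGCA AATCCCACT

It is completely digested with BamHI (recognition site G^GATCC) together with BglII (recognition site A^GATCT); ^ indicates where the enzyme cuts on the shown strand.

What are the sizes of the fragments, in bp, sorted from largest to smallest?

50, 36, 22, 21 bp

The BamHI site (GGATCC) starts at position 86.
BamHI cuts after the first base of each site, so after position 86.
BglII sites (AGATCT) start at positions 50, 107.
BglII cuts after the first base of each site, so after positions 50, 107.
Combined cut positions: 50, 86, 107.
Linear molecule, 3 cuts → 4 fragments:
  1–50 → 50 bp
  51–86 → 36 bp
  87–107 → 21 bp
  108–129 → 22 bp
Sorted largest to smallest: 50, 36, 22, 21 bp.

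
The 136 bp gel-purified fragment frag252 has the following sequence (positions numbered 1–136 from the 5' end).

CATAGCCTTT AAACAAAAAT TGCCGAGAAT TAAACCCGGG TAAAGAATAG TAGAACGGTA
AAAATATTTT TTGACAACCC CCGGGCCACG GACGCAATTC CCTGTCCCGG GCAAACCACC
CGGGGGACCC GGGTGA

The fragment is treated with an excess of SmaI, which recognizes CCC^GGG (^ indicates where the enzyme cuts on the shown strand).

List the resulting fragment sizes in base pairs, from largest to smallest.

45, 37, 26, 13, 9, 6 bp

SmaI sites (CCCGGG) start at positions 35, 80, 106, 119, 128.
SmaI cuts after base 3 of each site, so after positions 37, 82, 108, 121, 130.
Linear molecule, 5 cuts → 6 fragments:
  1–37 → 37 bp
  38–82 → 45 bp
  83–108 → 26 bp
  109–121 → 13 bp
  122–130 → 9 bp
  131–136 → 6 bp
Sorted largest to smallest: 45, 37, 26, 13, 9, 6 bp.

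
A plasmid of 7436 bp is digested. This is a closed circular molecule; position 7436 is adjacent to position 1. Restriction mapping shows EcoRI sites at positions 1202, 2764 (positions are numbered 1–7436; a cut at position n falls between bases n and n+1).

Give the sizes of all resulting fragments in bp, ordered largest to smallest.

5874, 1562 bp

Circular molecule, 2 cuts → 2 fragments:
  2764 − 1202 = 1562 bp
  wrap: 7436 − 2764 + 1202 = 5874 bp
Sorted largest to smallest: 5874, 1562 bp.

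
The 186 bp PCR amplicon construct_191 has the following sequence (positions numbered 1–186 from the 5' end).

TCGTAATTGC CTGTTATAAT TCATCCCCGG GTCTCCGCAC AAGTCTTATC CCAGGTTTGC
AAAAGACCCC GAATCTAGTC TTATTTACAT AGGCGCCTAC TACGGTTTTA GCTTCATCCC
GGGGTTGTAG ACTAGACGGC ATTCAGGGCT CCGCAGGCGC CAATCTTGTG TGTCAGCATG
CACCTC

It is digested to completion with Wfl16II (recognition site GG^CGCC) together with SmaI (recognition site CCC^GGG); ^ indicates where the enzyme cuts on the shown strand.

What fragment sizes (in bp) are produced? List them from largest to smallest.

65, 37, 29, 28, 27 bp

Wfl16II sites (GGCGCC) start at positions 92, 156.
Wfl16II cuts after base 2 of each site, so after positions 93, 157.
SmaI sites (CCCGGG) start at positions 26, 118.
SmaI cuts after base 3 of each site, so after positions 28, 120.
Combined cut positions: 28, 93, 120, 157.
Linear molecule, 4 cuts → 5 fragments:
  1–28 → 28 bp
  29–93 → 65 bp
  94–120 → 27 bp
  121–157 → 37 bp
  158–186 → 29 bp
Sorted largest to smallest: 65, 37, 29, 28, 27 bp.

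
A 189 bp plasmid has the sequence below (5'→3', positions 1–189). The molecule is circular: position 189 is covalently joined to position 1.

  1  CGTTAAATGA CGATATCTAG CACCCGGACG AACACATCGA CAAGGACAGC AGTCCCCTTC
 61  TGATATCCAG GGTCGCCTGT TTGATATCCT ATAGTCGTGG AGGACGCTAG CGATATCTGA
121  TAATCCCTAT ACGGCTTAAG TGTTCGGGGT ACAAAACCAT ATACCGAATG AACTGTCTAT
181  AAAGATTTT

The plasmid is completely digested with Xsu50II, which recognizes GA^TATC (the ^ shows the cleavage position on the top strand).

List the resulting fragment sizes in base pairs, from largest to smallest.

Xsu50II sites (GATATC) start at positions 12, 62, 83, 112.
Xsu50II cuts after base 2 of each site, so after positions 13, 63, 84, 113.
Circular molecule, 4 cuts → 4 fragments:
  14–63 → 50 bp
  64–84 → 21 bp
  85–113 → 29 bp
  114–189 then 1–13 → 76 + 13 = 89 bp
Sorted largest to smallest: 89, 50, 29, 21 bp.

89, 50, 29, 21 bp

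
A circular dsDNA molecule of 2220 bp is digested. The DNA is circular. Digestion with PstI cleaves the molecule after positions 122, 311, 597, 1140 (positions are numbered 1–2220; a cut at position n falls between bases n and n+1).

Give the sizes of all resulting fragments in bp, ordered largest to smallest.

1202, 543, 286, 189 bp

Circular molecule, 4 cuts → 4 fragments:
  311 − 122 = 189 bp
  597 − 311 = 286 bp
  1140 − 597 = 543 bp
  wrap: 2220 − 1140 + 122 = 1202 bp
Sorted largest to smallest: 1202, 543, 286, 189 bp.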